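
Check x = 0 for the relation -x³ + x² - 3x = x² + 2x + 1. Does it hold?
x = 0: LHS = -0³ + 0² - 3·0 = 0, RHS = 0² + 2·0 + 1 = 1; 0 = 1 — FAILS

The relation fails at x = 0, so x = 0 is a counterexample.

Answer: No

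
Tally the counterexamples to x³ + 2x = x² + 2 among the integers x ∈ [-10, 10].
Counterexamples in [-10, 10]: {-10, -9, -8, -7, -6, -5, -4, -3, -2, -1, 0, 2, 3, 4, 5, 6, 7, 8, 9, 10}.

Counting them gives 20 values.

Answer: 20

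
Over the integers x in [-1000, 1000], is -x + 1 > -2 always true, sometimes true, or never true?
Holds at x = 0: LHS = -0 + 1 = 1; 1 > -2 — holds
Fails at x = 3: LHS = -3 + 1 = -2; -2 > -2 — FAILS
It is satisfied by some integers in the range but not all.

Answer: Sometimes true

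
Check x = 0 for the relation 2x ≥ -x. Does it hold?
x = 0: LHS = 2·0 = 0, RHS = -0 = 0; 0 ≥ 0 — holds

The relation is satisfied at x = 0.

Answer: Yes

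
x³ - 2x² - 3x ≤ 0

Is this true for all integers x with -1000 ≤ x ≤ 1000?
The claim fails at x = 4:
x = 4: LHS = 4³ - 2·4² - 3·4 = 20; 20 ≤ 0 — FAILS

Because a single integer refutes it, the statement is false.

Answer: False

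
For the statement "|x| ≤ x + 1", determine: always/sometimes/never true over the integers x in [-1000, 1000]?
Holds at x = 0: LHS = |0| = 0, RHS = 0 + 1 = 1; 0 ≤ 1 — holds
Fails at x = -1: LHS = |-1| = 1, RHS = (-1) + 1 = 0; 1 ≤ 0 — FAILS
It is satisfied by some integers in the range but not all.

Answer: Sometimes true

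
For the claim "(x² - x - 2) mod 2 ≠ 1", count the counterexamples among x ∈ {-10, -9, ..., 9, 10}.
For a polynomial with integer coefficients, its value mod 2 depends only on x mod 2, so it suffices to check one representative of each residue class, x = 0, 1:
x = 0: LHS = (0² - 0 - 2) mod 2 = (-2) mod 2 = 0; 0 ≠ 1 — holds
x = 1: LHS = (1² - 1 - 2) mod 2 = (-2) mod 2 = 0; 0 ≠ 1 — holds
The relation holds in every residue class, so the relation holds for every integer in [-10, 10].

No counterexample appears in that range.

Answer: 0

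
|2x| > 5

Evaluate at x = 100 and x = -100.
x = 100: LHS = |2·100| = |200| = 200; 200 > 5 — holds
x = -100: LHS = |2·(-100)| = |-200| = 200; 200 > 5 — holds

Answer: Yes, holds for both x = 100 and x = -100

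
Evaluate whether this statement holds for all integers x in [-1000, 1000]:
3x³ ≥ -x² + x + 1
The claim fails at x = 0:
x = 0: LHS = 3·0³ = 0, RHS = -0² + 0 + 1 = 1; 0 ≥ 1 — FAILS

Because a single integer refutes it, the statement is false.

Answer: False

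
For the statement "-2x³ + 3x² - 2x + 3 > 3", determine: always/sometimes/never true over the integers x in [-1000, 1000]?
Holds at x = -1: LHS = -2·(-1)³ + 3·(-1)² - 2·(-1) + 3 = 10; 10 > 3 — holds
Fails at x = 0: LHS = -2·0³ + 3·0² - 2·0 + 3 = 3; 3 > 3 — FAILS
It is satisfied by some integers in the range but not all.

Answer: Sometimes true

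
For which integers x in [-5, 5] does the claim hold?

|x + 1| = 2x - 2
Holds for: {3}
Fails for: {-5, -4, -3, -2, -1, 0, 1, 2, 4, 5}

Answer: {3}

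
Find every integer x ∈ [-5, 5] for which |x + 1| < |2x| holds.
Holds for: {-5, -4, -3, -2, -1, 2, 3, 4, 5}
Fails for: {0, 1}

Answer: {-5, -4, -3, -2, -1, 2, 3, 4, 5}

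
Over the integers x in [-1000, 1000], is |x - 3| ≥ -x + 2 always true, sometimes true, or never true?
Over all integers in [-1000, 1000], LHS − RHS is smallest at x = 0, where it equals 1:
x = 0: LHS = |0 - 3| = |-3| = 3, RHS = -0 + 2 = 2; 3 ≥ 2 — holds
At the ends of the range:
x = -1000: LHS = |(-1000) - 3| = |-1003| = 1003, RHS = -(-1000) + 2 = 1002; 1003 ≥ 1002 — holds
x = 1000: LHS = |1000 - 3| = |997| = 997, RHS = -1000 + 2 = -998; 997 ≥ -998 — holds
Hence LHS − RHS is never negative, i.e. LHS ≥ RHS throughout, so the relation holds for every integer in [-1000, 1000].

No counterexample exists.

Answer: Always true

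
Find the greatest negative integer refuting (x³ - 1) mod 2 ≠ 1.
Testing negative integers from -1 downward:
x = -1: LHS = ((-1)³ - 1) mod 2 = (-2) mod 2 = 0; 0 ≠ 1 — holds
x = -2: LHS = ((-2)³ - 1) mod 2 = (-9) mod 2 = 1; 1 ≠ 1 — FAILS  ← closest negative counterexample to 0

Answer: x = -2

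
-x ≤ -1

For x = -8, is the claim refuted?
Substitute x = -8 into the relation:
x = -8: LHS = -(-8) = 8; 8 ≤ -1 — FAILS

Since the claim fails at x = -8, this value is a counterexample.

Answer: Yes, x = -8 is a counterexample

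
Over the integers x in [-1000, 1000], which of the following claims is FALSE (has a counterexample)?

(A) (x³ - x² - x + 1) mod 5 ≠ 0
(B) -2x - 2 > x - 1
(A) x = 1: LHS = (1³ - 1² - 1 + 1) mod 5 = 0 mod 5 = 0; 0 ≠ 0 — FAILS
(B) x = 0: LHS = -2·0 - 2 = -2, RHS = 0 - 1 = -1; -2 > -1 — FAILS

Answer: Both A and B are false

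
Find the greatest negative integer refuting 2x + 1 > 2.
Testing negative integers from -1 downward:
x = -1: LHS = 2·(-1) + 1 = -1; -1 > 2 — FAILS  ← closest negative counterexample to 0

Answer: x = -1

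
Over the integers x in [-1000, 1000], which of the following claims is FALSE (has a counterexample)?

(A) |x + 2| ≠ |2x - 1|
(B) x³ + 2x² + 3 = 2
(A) x = 3: LHS = |3 + 2| = |5| = 5, RHS = |2·3 - 1| = |5| = 5; 5 ≠ 5 — FAILS
(B) x = 0: LHS = 0³ + 2·0² + 3 = 3; 3 = 2 — FAILS

Answer: Both A and B are false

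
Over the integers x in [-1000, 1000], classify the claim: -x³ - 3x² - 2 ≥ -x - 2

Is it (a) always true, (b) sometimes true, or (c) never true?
Holds at x = 0: LHS = -0³ - 3·0² - 2 = -2, RHS = -0 - 2 = -2; -2 ≥ -2 — holds
Fails at x = 1: LHS = -1³ - 3·1² - 2 = -6, RHS = -1 - 2 = -3; -6 ≥ -3 — FAILS
It is satisfied by some integers in the range but not all.

Answer: Sometimes true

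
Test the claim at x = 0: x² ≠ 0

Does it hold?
x = 0: LHS = 0² = 0; 0 ≠ 0 — FAILS

The relation fails at x = 0, so x = 0 is a counterexample.

Answer: No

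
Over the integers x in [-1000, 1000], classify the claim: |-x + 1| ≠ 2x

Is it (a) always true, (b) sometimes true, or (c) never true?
Track d = LHS − RHS over the integers in [-1000, 1000]. Equality would need d = 0, but d changes sign only between consecutive integers, jumping over 0:
x = 0: LHS = |-0 + 1| = |1| = 1, RHS = 2·0 = 0; 1 ≠ 0 — holds  (d = 1)
x = 1: LHS = |-1 + 1| = |0| = 0, RHS = 2·1 = 2; 0 ≠ 2 — holds  (d = -2)
Away from these crossings d keeps a constant sign, and checking every integer in [-1000, 1000] confirms d ≠ 0 throughout. Hence the two sides are never equal, so the relation holds for every integer in [-1000, 1000].

No counterexample exists.

Answer: Always true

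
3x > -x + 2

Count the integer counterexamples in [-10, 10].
Counterexamples in [-10, 10]: {-10, -9, -8, -7, -6, -5, -4, -3, -2, -1, 0}.

Counting them gives 11 values.

Answer: 11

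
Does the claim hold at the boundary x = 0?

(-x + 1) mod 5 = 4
x = 0: LHS = (-0 + 1) mod 5 = 1 mod 5 = 1; 1 = 4 — FAILS

The relation fails at x = 0, so x = 0 is a counterexample.

Answer: No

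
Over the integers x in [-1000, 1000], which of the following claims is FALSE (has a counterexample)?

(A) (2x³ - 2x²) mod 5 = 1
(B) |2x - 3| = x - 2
(A) x = 0: LHS = (2·0³ - 2·0²) mod 5 = 0 mod 5 = 0; 0 = 1 — FAILS
(B) x = 0: LHS = |2·0 - 3| = |-3| = 3, RHS = 0 - 2 = -2; 3 = -2 — FAILS

Answer: Both A and B are false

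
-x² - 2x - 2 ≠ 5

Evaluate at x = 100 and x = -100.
x = 100: LHS = -100² - 2·100 - 2 = -10202; -10202 ≠ 5 — holds
x = -100: LHS = -(-100)² - 2·(-100) - 2 = -9802; -9802 ≠ 5 — holds

Answer: Yes, holds for both x = 100 and x = -100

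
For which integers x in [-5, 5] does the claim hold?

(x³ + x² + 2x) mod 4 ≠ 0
Holds for: {-5, -1, 3}
Fails for: {-4, -3, -2, 0, 1, 2, 4, 5}

Answer: {-5, -1, 3}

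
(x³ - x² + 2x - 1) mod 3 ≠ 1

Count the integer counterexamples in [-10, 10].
Counterexamples in [-10, 10]: {-10, -8, -7, -5, -4, -2, -1, 1, 2, 4, 5, 7, 8, 10}.

Counting them gives 14 values.

Answer: 14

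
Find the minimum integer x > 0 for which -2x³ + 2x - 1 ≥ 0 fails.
Testing positive integers:
x = 1: LHS = -2·1³ + 2·1 - 1 = -1; -1 ≥ 0 — FAILS  ← smallest positive counterexample

Answer: x = 1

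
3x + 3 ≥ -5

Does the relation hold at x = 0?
x = 0: LHS = 3·0 + 3 = 3; 3 ≥ -5 — holds

The relation is satisfied at x = 0.

Answer: Yes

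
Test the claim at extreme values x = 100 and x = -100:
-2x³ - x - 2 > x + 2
x = 100: LHS = -2·100³ - 100 - 2 = -2000102, RHS = 100 + 2 = 102; -2000102 > 102 — FAILS
x = -100: LHS = -2·(-100)³ - (-100) - 2 = 2000098, RHS = (-100) + 2 = -98; 2000098 > -98 — holds

Answer: Partially: fails for x = 100, holds for x = -100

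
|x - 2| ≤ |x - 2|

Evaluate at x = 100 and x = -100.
x = 100: LHS = |100 - 2| = |98| = 98, RHS = |100 - 2| = |98| = 98; 98 ≤ 98 — holds
x = -100: LHS = |(-100) - 2| = |-102| = 102, RHS = |(-100) - 2| = |-102| = 102; 102 ≤ 102 — holds

Answer: Yes, holds for both x = 100 and x = -100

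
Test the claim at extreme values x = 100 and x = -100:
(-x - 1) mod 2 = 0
x = 100: LHS = (-100 - 1) mod 2 = (-101) mod 2 = 1; 1 = 0 — FAILS
x = -100: LHS = (-(-100) - 1) mod 2 = 99 mod 2 = 1; 1 = 0 — FAILS

Answer: No, fails for both x = 100 and x = -100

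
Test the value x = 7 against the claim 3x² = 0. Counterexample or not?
Substitute x = 7 into the relation:
x = 7: LHS = 3·7² = 147; 147 = 0 — FAILS

Since the claim fails at x = 7, this value is a counterexample.

Answer: Yes, x = 7 is a counterexample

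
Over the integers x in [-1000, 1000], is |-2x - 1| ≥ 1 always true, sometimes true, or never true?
Over all integers in [-1000, 1000], LHS − RHS is smallest at x = 0, where it equals 0:
x = 0: LHS = |-2·0 - 1| = |-1| = 1; 1 ≥ 1 — holds
At the ends of the range:
x = -1000: LHS = |-2·(-1000) - 1| = |1999| = 1999; 1999 ≥ 1 — holds
x = 1000: LHS = |-2·1000 - 1| = |-2001| = 2001; 2001 ≥ 1 — holds
Hence LHS − RHS is never negative, i.e. LHS ≥ RHS throughout, so the relation holds for every integer in [-1000, 1000].

No counterexample exists.

Answer: Always true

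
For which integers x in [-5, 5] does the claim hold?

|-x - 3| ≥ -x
Holds for: {-1, 0, 1, 2, 3, 4, 5}
Fails for: {-5, -4, -3, -2}

Answer: {-1, 0, 1, 2, 3, 4, 5}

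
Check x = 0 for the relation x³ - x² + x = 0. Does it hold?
x = 0: LHS = 0³ - 0² + 0 = 0; 0 = 0 — holds

The relation is satisfied at x = 0.

Answer: Yes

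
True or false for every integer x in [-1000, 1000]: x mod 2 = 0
The claim fails at x = 1:
x = 1: LHS = 1 mod 2 = 1; 1 = 0 — FAILS

Because a single integer refutes it, the statement is false.

Answer: False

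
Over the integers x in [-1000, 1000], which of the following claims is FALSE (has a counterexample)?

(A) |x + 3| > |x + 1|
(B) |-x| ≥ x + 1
(A) x = -2: LHS = |(-2) + 3| = |1| = 1, RHS = |(-2) + 1| = |-1| = 1; 1 > 1 — FAILS
(B) x = 0: LHS = |-0| = |0| = 0, RHS = 0 + 1 = 1; 0 ≥ 1 — FAILS

Answer: Both A and B are false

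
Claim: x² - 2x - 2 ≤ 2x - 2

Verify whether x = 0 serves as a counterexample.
Substitute x = 0 into the relation:
x = 0: LHS = 0² - 2·0 - 2 = -2, RHS = 2·0 - 2 = -2; -2 ≤ -2 — holds

The claim holds here, so x = 0 is not a counterexample. (A counterexample exists elsewhere, e.g. x = -1.)

Answer: No, x = 0 is not a counterexample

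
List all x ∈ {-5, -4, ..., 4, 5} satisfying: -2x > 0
Holds for: {-5, -4, -3, -2, -1}
Fails for: {0, 1, 2, 3, 4, 5}

Answer: {-5, -4, -3, -2, -1}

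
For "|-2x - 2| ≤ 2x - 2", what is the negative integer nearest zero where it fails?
Testing negative integers from -1 downward:
x = -1: LHS = |-2·(-1) - 2| = |0| = 0, RHS = 2·(-1) - 2 = -4; 0 ≤ -4 — FAILS  ← closest negative counterexample to 0

Answer: x = -1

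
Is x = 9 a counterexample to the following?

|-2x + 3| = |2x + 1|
Substitute x = 9 into the relation:
x = 9: LHS = |-2·9 + 3| = |-15| = 15, RHS = |2·9 + 1| = |19| = 19; 15 = 19 — FAILS

Since the claim fails at x = 9, this value is a counterexample.

Answer: Yes, x = 9 is a counterexample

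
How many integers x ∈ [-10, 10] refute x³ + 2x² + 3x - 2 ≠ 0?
Track d = LHS − RHS over the integers in [-10, 10]. Equality would need d = 0, but d changes sign only between consecutive integers, jumping over 0:
x = 0: LHS = 0³ + 2·0² + 3·0 - 2 = -2; -2 ≠ 0 — holds  (d = -2)
x = 1: LHS = 1³ + 2·1² + 3·1 - 2 = 4; 4 ≠ 0 — holds  (d = 4)
Away from these crossings d keeps a constant sign, and checking every integer in [-10, 10] confirms d ≠ 0 throughout. Hence the two sides are never equal, so the relation holds for every integer in [-10, 10].

No counterexample appears in that range.

Answer: 0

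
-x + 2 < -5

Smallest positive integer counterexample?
Testing positive integers:
x = 1: LHS = -1 + 2 = 1; 1 < -5 — FAILS  ← smallest positive counterexample

Answer: x = 1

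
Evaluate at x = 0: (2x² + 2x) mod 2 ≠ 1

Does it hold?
x = 0: LHS = (2·0² + 2·0) mod 2 = 0 mod 2 = 0; 0 ≠ 1 — holds

The relation is satisfied at x = 0.

Answer: Yes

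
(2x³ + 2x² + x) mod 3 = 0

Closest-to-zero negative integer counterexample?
Testing negative integers from -1 downward:
x = -1: LHS = (2·(-1)³ + 2·(-1)² + (-1)) mod 3 = (-1) mod 3 = 2; 2 = 0 — FAILS  ← closest negative counterexample to 0

Answer: x = -1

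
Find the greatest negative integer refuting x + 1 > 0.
Testing negative integers from -1 downward:
x = -1: LHS = (-1) + 1 = 0; 0 > 0 — FAILS  ← closest negative counterexample to 0

Answer: x = -1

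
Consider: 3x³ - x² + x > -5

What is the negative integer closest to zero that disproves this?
Testing negative integers from -1 downward:
x = -1: LHS = 3·(-1)³ - (-1)² + (-1) = -5; -5 > -5 — FAILS  ← closest negative counterexample to 0

Answer: x = -1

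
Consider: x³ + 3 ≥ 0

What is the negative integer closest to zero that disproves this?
Testing negative integers from -1 downward:
x = -1: LHS = (-1)³ + 3 = 2; 2 ≥ 0 — holds
x = -2: LHS = (-2)³ + 3 = -5; -5 ≥ 0 — FAILS  ← closest negative counterexample to 0

Answer: x = -2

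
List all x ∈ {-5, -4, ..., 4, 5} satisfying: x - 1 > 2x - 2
Holds for: {-5, -4, -3, -2, -1, 0}
Fails for: {1, 2, 3, 4, 5}

Answer: {-5, -4, -3, -2, -1, 0}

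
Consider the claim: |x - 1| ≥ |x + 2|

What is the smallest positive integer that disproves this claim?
Testing positive integers:
x = 1: LHS = |1 - 1| = |0| = 0, RHS = |1 + 2| = |3| = 3; 0 ≥ 3 — FAILS  ← smallest positive counterexample

Answer: x = 1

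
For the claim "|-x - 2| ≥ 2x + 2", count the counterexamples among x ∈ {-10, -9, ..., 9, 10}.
Counterexamples in [-10, 10]: {1, 2, 3, 4, 5, 6, 7, 8, 9, 10}.

Counting them gives 10 values.

Answer: 10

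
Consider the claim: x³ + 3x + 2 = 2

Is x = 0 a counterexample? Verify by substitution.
Substitute x = 0 into the relation:
x = 0: LHS = 0³ + 3·0 + 2 = 2; 2 = 2 — holds

The claim holds here, so x = 0 is not a counterexample. (A counterexample exists elsewhere, e.g. x = 1.)

Answer: No, x = 0 is not a counterexample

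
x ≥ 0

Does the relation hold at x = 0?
x = 0: 0 ≥ 0 — holds

The relation is satisfied at x = 0.

Answer: Yes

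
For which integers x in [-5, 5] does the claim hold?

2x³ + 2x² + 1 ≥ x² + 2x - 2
Holds for: {-1, 0, 1, 2, 3, 4, 5}
Fails for: {-5, -4, -3, -2}

Answer: {-1, 0, 1, 2, 3, 4, 5}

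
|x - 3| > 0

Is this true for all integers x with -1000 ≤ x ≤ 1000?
The claim fails at x = 3:
x = 3: LHS = |3 - 3| = |0| = 0; 0 > 0 — FAILS

Because a single integer refutes it, the statement is false.

Answer: False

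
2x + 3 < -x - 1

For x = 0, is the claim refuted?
Substitute x = 0 into the relation:
x = 0: LHS = 2·0 + 3 = 3, RHS = -0 - 1 = -1; 3 < -1 — FAILS

Since the claim fails at x = 0, this value is a counterexample.

Answer: Yes, x = 0 is a counterexample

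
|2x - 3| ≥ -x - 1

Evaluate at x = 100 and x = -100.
x = 100: LHS = |2·100 - 3| = |197| = 197, RHS = -100 - 1 = -101; 197 ≥ -101 — holds
x = -100: LHS = |2·(-100) - 3| = |-203| = 203, RHS = -(-100) - 1 = 99; 203 ≥ 99 — holds

Answer: Yes, holds for both x = 100 and x = -100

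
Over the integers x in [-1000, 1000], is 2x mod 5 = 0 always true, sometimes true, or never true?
Holds at x = 0: LHS = (2·0) mod 5 = 0 mod 5 = 0; 0 = 0 — holds
Fails at x = 1: LHS = (2·1) mod 5 = 2 mod 5 = 2; 2 = 0 — FAILS
It is satisfied by some integers in the range but not all.

Answer: Sometimes true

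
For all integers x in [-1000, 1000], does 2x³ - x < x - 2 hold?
The claim fails at x = 0:
x = 0: LHS = 2·0³ - 0 = 0, RHS = 0 - 2 = -2; 0 < -2 — FAILS

Because a single integer refutes it, the statement is false.

Answer: False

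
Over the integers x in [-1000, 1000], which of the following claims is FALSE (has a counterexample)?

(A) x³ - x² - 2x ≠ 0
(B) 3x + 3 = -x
(A) x = 0: LHS = 0³ - 0² - 2·0 = 0; 0 ≠ 0 — FAILS
(B) x = 0: LHS = 3·0 + 3 = 3, RHS = -0 = 0; 3 = 0 — FAILS

Answer: Both A and B are false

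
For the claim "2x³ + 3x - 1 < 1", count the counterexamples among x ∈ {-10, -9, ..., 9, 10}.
Counterexamples in [-10, 10]: {1, 2, 3, 4, 5, 6, 7, 8, 9, 10}.

Counting them gives 10 values.

Answer: 10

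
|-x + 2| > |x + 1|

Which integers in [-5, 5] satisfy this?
Holds for: {-5, -4, -3, -2, -1, 0}
Fails for: {1, 2, 3, 4, 5}

Answer: {-5, -4, -3, -2, -1, 0}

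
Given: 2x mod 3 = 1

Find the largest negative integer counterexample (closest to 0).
Testing negative integers from -1 downward:
x = -1: LHS = (2·(-1)) mod 3 = (-2) mod 3 = 1; 1 = 1 — holds
x = -2: LHS = (2·(-2)) mod 3 = (-4) mod 3 = 2; 2 = 1 — FAILS  ← closest negative counterexample to 0

Answer: x = -2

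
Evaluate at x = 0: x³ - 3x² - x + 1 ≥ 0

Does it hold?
x = 0: LHS = 0³ - 3·0² - 0 + 1 = 1; 1 ≥ 0 — holds

The relation is satisfied at x = 0.

Answer: Yes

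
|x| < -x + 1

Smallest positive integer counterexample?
Testing positive integers:
x = 1: LHS = |1| = 1, RHS = -1 + 1 = 0; 1 < 0 — FAILS  ← smallest positive counterexample

Answer: x = 1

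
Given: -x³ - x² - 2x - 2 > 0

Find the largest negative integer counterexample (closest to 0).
Testing negative integers from -1 downward:
x = -1: LHS = -(-1)³ - (-1)² - 2·(-1) - 2 = 0; 0 > 0 — FAILS  ← closest negative counterexample to 0

Answer: x = -1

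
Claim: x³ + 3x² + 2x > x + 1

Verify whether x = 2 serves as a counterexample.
Substitute x = 2 into the relation:
x = 2: LHS = 2³ + 3·2² + 2·2 = 24, RHS = 2 + 1 = 3; 24 > 3 — holds

The claim holds here, so x = 2 is not a counterexample. (A counterexample exists elsewhere, e.g. x = 0.)

Answer: No, x = 2 is not a counterexample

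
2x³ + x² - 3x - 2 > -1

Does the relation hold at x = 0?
x = 0: LHS = 2·0³ + 0² - 3·0 - 2 = -2; -2 > -1 — FAILS

The relation fails at x = 0, so x = 0 is a counterexample.

Answer: No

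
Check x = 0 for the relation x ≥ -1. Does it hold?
x = 0: 0 ≥ -1 — holds

The relation is satisfied at x = 0.

Answer: Yes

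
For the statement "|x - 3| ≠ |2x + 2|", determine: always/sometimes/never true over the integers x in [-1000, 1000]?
Holds at x = 0: LHS = |0 - 3| = |-3| = 3, RHS = |2·0 + 2| = |2| = 2; 3 ≠ 2 — holds
Fails at x = -5: LHS = |(-5) - 3| = |-8| = 8, RHS = |2·(-5) + 2| = |-8| = 8; 8 ≠ 8 — FAILS
It is satisfied by some integers in the range but not all.

Answer: Sometimes true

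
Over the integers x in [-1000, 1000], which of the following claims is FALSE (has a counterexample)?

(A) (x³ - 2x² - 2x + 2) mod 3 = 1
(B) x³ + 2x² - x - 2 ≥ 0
(A) x = 0: LHS = (0³ - 2·0² - 2·0 + 2) mod 3 = 2 mod 3 = 2; 2 = 1 — FAILS
(B) x = 0: LHS = 0³ + 2·0² - 0 - 2 = -2; -2 ≥ 0 — FAILS

Answer: Both A and B are false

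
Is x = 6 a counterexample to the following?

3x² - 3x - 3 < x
Substitute x = 6 into the relation:
x = 6: LHS = 3·6² - 3·6 - 3 = 87; 87 < 6 — FAILS

Since the claim fails at x = 6, this value is a counterexample.

Answer: Yes, x = 6 is a counterexample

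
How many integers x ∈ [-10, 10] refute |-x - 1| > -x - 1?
Counterexamples in [-10, 10]: {-10, -9, -8, -7, -6, -5, -4, -3, -2, -1}.

Counting them gives 10 values.

Answer: 10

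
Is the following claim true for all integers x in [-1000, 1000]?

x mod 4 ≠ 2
The claim fails at x = 2:
x = 2: LHS = 2 mod 4 = 2; 2 ≠ 2 — FAILS

Because a single integer refutes it, the statement is false.

Answer: False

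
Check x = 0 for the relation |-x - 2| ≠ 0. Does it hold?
x = 0: LHS = |-0 - 2| = |-2| = 2; 2 ≠ 0 — holds

The relation is satisfied at x = 0.

Answer: Yes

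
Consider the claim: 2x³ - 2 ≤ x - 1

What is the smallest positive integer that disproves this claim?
Testing positive integers:
x = 1: LHS = 2·1³ - 2 = 0, RHS = 1 - 1 = 0; 0 ≤ 0 — holds
x = 2: LHS = 2·2³ - 2 = 14, RHS = 2 - 1 = 1; 14 ≤ 1 — FAILS  ← smallest positive counterexample

Answer: x = 2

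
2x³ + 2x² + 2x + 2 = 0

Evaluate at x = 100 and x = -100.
x = 100: LHS = 2·100³ + 2·100² + 2·100 + 2 = 2020202; 2020202 = 0 — FAILS
x = -100: LHS = 2·(-100)³ + 2·(-100)² + 2·(-100) + 2 = -1980198; -1980198 = 0 — FAILS

Answer: No, fails for both x = 100 and x = -100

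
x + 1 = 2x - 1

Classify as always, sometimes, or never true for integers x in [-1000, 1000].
Holds at x = 2: LHS = 2 + 1 = 3, RHS = 2·2 - 1 = 3; 3 = 3 — holds
Fails at x = 0: LHS = 0 + 1 = 1, RHS = 2·0 - 1 = -1; 1 = -1 — FAILS
It is satisfied by some integers in the range but not all.

Answer: Sometimes true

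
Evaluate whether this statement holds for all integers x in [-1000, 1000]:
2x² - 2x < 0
The claim fails at x = 0:
x = 0: LHS = 2·0² - 2·0 = 0; 0 < 0 — FAILS

Because a single integer refutes it, the statement is false.

Answer: False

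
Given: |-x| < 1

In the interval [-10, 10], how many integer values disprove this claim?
Counterexamples in [-10, 10]: {-10, -9, -8, -7, -6, -5, -4, -3, -2, -1, 1, 2, 3, 4, 5, 6, 7, 8, 9, 10}.

Counting them gives 20 values.

Answer: 20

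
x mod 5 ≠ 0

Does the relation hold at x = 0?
x = 0: LHS = 0 mod 5 = 0; 0 ≠ 0 — FAILS

The relation fails at x = 0, so x = 0 is a counterexample.

Answer: No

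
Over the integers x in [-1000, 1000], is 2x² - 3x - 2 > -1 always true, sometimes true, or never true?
Holds at x = -1: LHS = 2·(-1)² - 3·(-1) - 2 = 3; 3 > -1 — holds
Fails at x = 0: LHS = 2·0² - 3·0 - 2 = -2; -2 > -1 — FAILS
It is satisfied by some integers in the range but not all.

Answer: Sometimes true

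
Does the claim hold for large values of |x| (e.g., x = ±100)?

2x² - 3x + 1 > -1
x = 100: LHS = 2·100² - 3·100 + 1 = 19701; 19701 > -1 — holds
x = -100: LHS = 2·(-100)² - 3·(-100) + 1 = 20301; 20301 > -1 — holds

Answer: Yes, holds for both x = 100 and x = -100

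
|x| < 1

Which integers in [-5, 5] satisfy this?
Holds for: {0}
Fails for: {-5, -4, -3, -2, -1, 1, 2, 3, 4, 5}

Answer: {0}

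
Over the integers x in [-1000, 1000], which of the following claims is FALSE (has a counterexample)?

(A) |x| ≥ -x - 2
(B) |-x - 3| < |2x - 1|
(A) Over all integers in [-1000, 1000], LHS − RHS is smallest at x = 0, where it equals 2:
x = 0: LHS = |0| = 0, RHS = -0 - 2 = -2; 0 ≥ -2 — holds
At the ends of the range:
x = -1000: LHS = |-1000| = 1000, RHS = -(-1000) - 2 = 998; 1000 ≥ 998 — holds
x = 1000: LHS = |1000| = 1000, RHS = -1000 - 2 = -1002; 1000 ≥ -1002 — holds
Hence LHS − RHS is never negative, i.e. LHS ≥ RHS throughout, so the relation holds for every integer in [-1000, 1000].

(B) x = 0: LHS = |-0 - 3| = |-3| = 3, RHS = |2·0 - 1| = |-1| = 1; 3 < 1 — FAILS

Only (B) has a counterexample.

Answer: B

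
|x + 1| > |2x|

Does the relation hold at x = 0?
x = 0: LHS = |0 + 1| = |1| = 1, RHS = |2·0| = |0| = 0; 1 > 0 — holds

The relation is satisfied at x = 0.

Answer: Yes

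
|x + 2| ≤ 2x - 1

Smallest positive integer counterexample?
Testing positive integers:
x = 1: LHS = |1 + 2| = |3| = 3, RHS = 2·1 - 1 = 1; 3 ≤ 1 — FAILS  ← smallest positive counterexample

Answer: x = 1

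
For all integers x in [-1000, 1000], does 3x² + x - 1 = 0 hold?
The claim fails at x = 0:
x = 0: LHS = 3·0² + 0 - 1 = -1; -1 = 0 — FAILS

Because a single integer refutes it, the statement is false.

Answer: False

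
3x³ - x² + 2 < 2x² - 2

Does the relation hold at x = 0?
x = 0: LHS = 3·0³ - 0² + 2 = 2, RHS = 2·0² - 2 = -2; 2 < -2 — FAILS

The relation fails at x = 0, so x = 0 is a counterexample.

Answer: No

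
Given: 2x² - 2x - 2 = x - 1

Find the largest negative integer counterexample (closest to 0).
Testing negative integers from -1 downward:
x = -1: LHS = 2·(-1)² - 2·(-1) - 2 = 2, RHS = (-1) - 1 = -2; 2 = -2 — FAILS  ← closest negative counterexample to 0

Answer: x = -1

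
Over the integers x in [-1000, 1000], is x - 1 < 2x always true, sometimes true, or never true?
Holds at x = 0: LHS = 0 - 1 = -1, RHS = 2·0 = 0; -1 < 0 — holds
Fails at x = -1: LHS = (-1) - 1 = -2, RHS = 2·(-1) = -2; -2 < -2 — FAILS
It is satisfied by some integers in the range but not all.

Answer: Sometimes true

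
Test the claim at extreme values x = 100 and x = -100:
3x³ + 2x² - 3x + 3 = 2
x = 100: LHS = 3·100³ + 2·100² - 3·100 + 3 = 3019703; 3019703 = 2 — FAILS
x = -100: LHS = 3·(-100)³ + 2·(-100)² - 3·(-100) + 3 = -2979697; -2979697 = 2 — FAILS

Answer: No, fails for both x = 100 and x = -100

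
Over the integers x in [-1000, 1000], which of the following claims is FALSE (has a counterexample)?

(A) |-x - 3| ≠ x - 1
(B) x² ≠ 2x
(A) Over all integers in [-1000, 1000], LHS − RHS is always positive; it is smallest at x = 0, where it equals 4:
x = 0: LHS = |-0 - 3| = |-3| = 3, RHS = 0 - 1 = -1; 3 ≠ -1 — holds
At the ends of the range:
x = -1000: LHS = |-(-1000) - 3| = |997| = 997, RHS = (-1000) - 1 = -1001; 997 ≠ -1001 — holds
x = 1000: LHS = |-1000 - 3| = |-1003| = 1003, RHS = 1000 - 1 = 999; 1003 ≠ 999 — holds
Hence LHS − RHS is never 0, i.e. the two sides are never equal, so the relation holds for every integer in [-1000, 1000].

(B) x = 0: LHS = 0² = 0, RHS = 2·0 = 0; 0 ≠ 0 — FAILS

Only (B) has a counterexample.

Answer: B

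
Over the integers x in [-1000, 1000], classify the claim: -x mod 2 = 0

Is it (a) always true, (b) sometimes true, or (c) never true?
Holds at x = 0: LHS = (-0) mod 2 = 0 mod 2 = 0; 0 = 0 — holds
Fails at x = 1: LHS = (-1) mod 2 = 1; 1 = 0 — FAILS
It is satisfied by some integers in the range but not all.

Answer: Sometimes true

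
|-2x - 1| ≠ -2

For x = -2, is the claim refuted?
Substitute x = -2 into the relation:
x = -2: LHS = |-2·(-2) - 1| = |3| = 3; 3 ≠ -2 — holds

The relation holds at x = -2, so it is not a counterexample.

Answer: No, x = -2 is not a counterexample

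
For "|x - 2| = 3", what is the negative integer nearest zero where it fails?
Testing negative integers from -1 downward:
x = -1: LHS = |(-1) - 2| = |-3| = 3; 3 = 3 — holds
x = -2: LHS = |(-2) - 2| = |-4| = 4; 4 = 3 — FAILS  ← closest negative counterexample to 0

Answer: x = -2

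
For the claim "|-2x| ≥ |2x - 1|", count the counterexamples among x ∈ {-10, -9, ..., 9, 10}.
Counterexamples in [-10, 10]: {-10, -9, -8, -7, -6, -5, -4, -3, -2, -1, 0}.

Counting them gives 11 values.

Answer: 11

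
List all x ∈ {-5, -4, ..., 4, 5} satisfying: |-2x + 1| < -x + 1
Over all integers in [-5, 5], LHS − RHS is smallest at x = 0, where it equals 0:
x = 0: LHS = |-2·0 + 1| = |1| = 1, RHS = -0 + 1 = 1; 1 < 1 — FAILS
At the ends of the range:
x = -5: LHS = |-2·(-5) + 1| = |11| = 11, RHS = -(-5) + 1 = 6; 11 < 6 — FAILS
x = 5: LHS = |-2·5 + 1| = |-9| = 9, RHS = -5 + 1 = -4; 9 < -4 — FAILS
Hence LHS − RHS is never negative, i.e. LHS ≥ RHS throughout, so the claimed relation (<) fails for every integer in [-5, 5].

Answer: None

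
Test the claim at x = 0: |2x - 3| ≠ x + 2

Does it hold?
x = 0: LHS = |2·0 - 3| = |-3| = 3, RHS = 0 + 2 = 2; 3 ≠ 2 — holds

The relation is satisfied at x = 0.

Answer: Yes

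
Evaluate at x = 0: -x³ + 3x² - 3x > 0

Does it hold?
x = 0: LHS = -0³ + 3·0² - 3·0 = 0; 0 > 0 — FAILS

The relation fails at x = 0, so x = 0 is a counterexample.

Answer: No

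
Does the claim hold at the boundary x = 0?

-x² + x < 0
x = 0: LHS = -0² + 0 = 0; 0 < 0 — FAILS

The relation fails at x = 0, so x = 0 is a counterexample.

Answer: No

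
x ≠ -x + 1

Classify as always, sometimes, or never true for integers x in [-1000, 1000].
Track d = LHS − RHS over the integers in [-1000, 1000]. Equality would need d = 0, but d changes sign only between consecutive integers, jumping over 0:
x = 0: RHS = -0 + 1 = 1; 0 ≠ 1 — holds  (d = -1)
x = 1: RHS = -1 + 1 = 0; 1 ≠ 0 — holds  (d = 1)
Away from these crossings d keeps a constant sign, and checking every integer in [-1000, 1000] confirms d ≠ 0 throughout. Hence the two sides are never equal, so the relation holds for every integer in [-1000, 1000].

No counterexample exists.

Answer: Always true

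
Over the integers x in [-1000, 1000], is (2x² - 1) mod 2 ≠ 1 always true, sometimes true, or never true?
For a polynomial with integer coefficients, its value mod 2 depends only on x mod 2, so it suffices to check one representative of each residue class, x = 0, 1:
x = 0: LHS = (2·0² - 1) mod 2 = (-1) mod 2 = 1; 1 ≠ 1 — FAILS
x = 1: LHS = (2·1² - 1) mod 2 = 1 mod 2 = 1; 1 ≠ 1 — FAILS
The relation fails in every residue class, so the claimed relation (≠) fails for every integer in [-1000, 1000].

No integer in the range satisfies it.

Answer: Never true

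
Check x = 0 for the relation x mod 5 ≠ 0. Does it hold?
x = 0: LHS = 0 mod 5 = 0; 0 ≠ 0 — FAILS

The relation fails at x = 0, so x = 0 is a counterexample.

Answer: No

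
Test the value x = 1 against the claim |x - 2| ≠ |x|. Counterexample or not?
Substitute x = 1 into the relation:
x = 1: LHS = |1 - 2| = |-1| = 1, RHS = |1| = 1; 1 ≠ 1 — FAILS

Since the claim fails at x = 1, this value is a counterexample.

Answer: Yes, x = 1 is a counterexample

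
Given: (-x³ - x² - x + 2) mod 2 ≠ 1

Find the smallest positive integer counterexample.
Testing positive integers:
x = 1: LHS = (-1³ - 1² - 1 + 2) mod 2 = (-1) mod 2 = 1; 1 ≠ 1 — FAILS  ← smallest positive counterexample

Answer: x = 1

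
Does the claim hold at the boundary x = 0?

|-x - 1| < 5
x = 0: LHS = |-0 - 1| = |-1| = 1; 1 < 5 — holds

The relation is satisfied at x = 0.

Answer: Yes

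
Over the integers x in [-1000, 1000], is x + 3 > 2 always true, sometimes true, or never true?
Holds at x = 0: LHS = 0 + 3 = 3; 3 > 2 — holds
Fails at x = -1: LHS = (-1) + 3 = 2; 2 > 2 — FAILS
It is satisfied by some integers in the range but not all.

Answer: Sometimes true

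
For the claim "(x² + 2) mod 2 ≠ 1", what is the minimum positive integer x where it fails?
Testing positive integers:
x = 1: LHS = (1² + 2) mod 2 = 3 mod 2 = 1; 1 ≠ 1 — FAILS  ← smallest positive counterexample

Answer: x = 1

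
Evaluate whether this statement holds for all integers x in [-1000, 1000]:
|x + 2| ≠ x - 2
Over all integers in [-1000, 1000], LHS − RHS is always positive; it is smallest at x = 0, where it equals 4:
x = 0: LHS = |0 + 2| = |2| = 2, RHS = 0 - 2 = -2; 2 ≠ -2 — holds
At the ends of the range:
x = -1000: LHS = |(-1000) + 2| = |-998| = 998, RHS = (-1000) - 2 = -1002; 998 ≠ -1002 — holds
x = 1000: LHS = |1000 + 2| = |1002| = 1002, RHS = 1000 - 2 = 998; 1002 ≠ 998 — holds
Hence LHS − RHS is never 0, i.e. the two sides are never equal, so the relation holds for every integer in [-1000, 1000].

No counterexample exists.

Answer: True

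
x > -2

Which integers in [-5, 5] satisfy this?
Holds for: {-1, 0, 1, 2, 3, 4, 5}
Fails for: {-5, -4, -3, -2}

Answer: {-1, 0, 1, 2, 3, 4, 5}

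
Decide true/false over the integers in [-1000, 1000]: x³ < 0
The claim fails at x = 0:
x = 0: LHS = 0³ = 0; 0 < 0 — FAILS

Because a single integer refutes it, the statement is false.

Answer: False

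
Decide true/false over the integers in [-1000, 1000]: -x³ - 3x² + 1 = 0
The claim fails at x = 0:
x = 0: LHS = -0³ - 3·0² + 1 = 1; 1 = 0 — FAILS

Because a single integer refutes it, the statement is false.

Answer: False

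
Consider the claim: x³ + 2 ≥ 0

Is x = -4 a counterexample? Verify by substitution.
Substitute x = -4 into the relation:
x = -4: LHS = (-4)³ + 2 = -62; -62 ≥ 0 — FAILS

Since the claim fails at x = -4, this value is a counterexample.

Answer: Yes, x = -4 is a counterexample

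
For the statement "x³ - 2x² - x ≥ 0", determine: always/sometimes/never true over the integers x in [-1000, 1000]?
Holds at x = 0: LHS = 0³ - 2·0² - 0 = 0; 0 ≥ 0 — holds
Fails at x = 1: LHS = 1³ - 2·1² - 1 = -2; -2 ≥ 0 — FAILS
It is satisfied by some integers in the range but not all.

Answer: Sometimes true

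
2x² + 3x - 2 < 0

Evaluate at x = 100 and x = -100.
x = 100: LHS = 2·100² + 3·100 - 2 = 20298; 20298 < 0 — FAILS
x = -100: LHS = 2·(-100)² + 3·(-100) - 2 = 19698; 19698 < 0 — FAILS

Answer: No, fails for both x = 100 and x = -100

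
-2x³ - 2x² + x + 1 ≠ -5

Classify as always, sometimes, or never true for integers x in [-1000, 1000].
Track d = LHS − RHS over the integers in [-1000, 1000]. Equality would need d = 0, but d changes sign only between consecutive integers, jumping over 0:
x = 1: LHS = -2·1³ - 2·1² + 1 + 1 = -2; -2 ≠ -5 — holds  (d = 3)
x = 2: LHS = -2·2³ - 2·2² + 2 + 1 = -21; -21 ≠ -5 — holds  (d = -16)
Away from these crossings d keeps a constant sign, and checking every integer in [-1000, 1000] confirms d ≠ 0 throughout. Hence the two sides are never equal, so the relation holds for every integer in [-1000, 1000].

No counterexample exists.

Answer: Always true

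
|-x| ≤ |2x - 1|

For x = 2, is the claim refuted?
Substitute x = 2 into the relation:
x = 2: LHS = |-2| = 2, RHS = |2·2 - 1| = |3| = 3; 2 ≤ 3 — holds

The relation holds at x = 2, so it is not a counterexample.

Answer: No, x = 2 is not a counterexample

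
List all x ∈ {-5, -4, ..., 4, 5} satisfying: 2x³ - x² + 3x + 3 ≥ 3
Holds for: {0, 1, 2, 3, 4, 5}
Fails for: {-5, -4, -3, -2, -1}

Answer: {0, 1, 2, 3, 4, 5}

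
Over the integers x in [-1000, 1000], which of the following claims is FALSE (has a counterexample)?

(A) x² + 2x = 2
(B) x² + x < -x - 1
(A) x = 0: LHS = 0² + 2·0 = 0; 0 = 2 — FAILS
(B) x = 0: LHS = 0² + 0 = 0, RHS = -0 - 1 = -1; 0 < -1 — FAILS

Answer: Both A and B are false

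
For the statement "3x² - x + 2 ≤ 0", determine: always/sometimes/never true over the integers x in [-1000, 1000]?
Over all integers in [-1000, 1000], LHS − RHS is smallest at x = 0, where it equals 2:
x = 0: LHS = 3·0² - 0 + 2 = 2; 2 ≤ 0 — FAILS
At the ends of the range:
x = -1000: LHS = 3·(-1000)² - (-1000) + 2 = 3001002; 3001002 ≤ 0 — FAILS
x = 1000: LHS = 3·1000² - 1000 + 2 = 2999002; 2999002 ≤ 0 — FAILS
Hence LHS − RHS is never zero or negative, i.e. LHS > RHS throughout, so the claimed relation (≤) fails for every integer in [-1000, 1000].

No integer in the range satisfies it.

Answer: Never true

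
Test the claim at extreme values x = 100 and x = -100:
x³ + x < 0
x = 100: LHS = 100³ + 100 = 1000100; 1000100 < 0 — FAILS
x = -100: LHS = (-100)³ + (-100) = -1000100; -1000100 < 0 — holds

Answer: Partially: fails for x = 100, holds for x = -100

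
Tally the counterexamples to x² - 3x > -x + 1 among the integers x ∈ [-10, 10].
Counterexamples in [-10, 10]: {0, 1, 2}.

Counting them gives 3 values.

Answer: 3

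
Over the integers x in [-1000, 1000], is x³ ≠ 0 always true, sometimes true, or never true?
Holds at x = 1: LHS = 1³ = 1; 1 ≠ 0 — holds
Fails at x = 0: LHS = 0³ = 0; 0 ≠ 0 — FAILS
It is satisfied by some integers in the range but not all.

Answer: Sometimes true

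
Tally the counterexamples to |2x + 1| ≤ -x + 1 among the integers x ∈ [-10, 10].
Counterexamples in [-10, 10]: {-10, -9, -8, -7, -6, -5, -4, -3, 1, 2, 3, 4, 5, 6, 7, 8, 9, 10}.

Counting them gives 18 values.

Answer: 18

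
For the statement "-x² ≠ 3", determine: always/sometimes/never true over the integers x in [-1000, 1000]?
Over all integers in [-1000, 1000], LHS − RHS is always negative; it is closest to 0 at x = 0, where it equals -3:
x = 0: LHS = -0² = 0; 0 ≠ 3 — holds
At the ends of the range:
x = -1000: LHS = -(-1000)² = -1000000; -1000000 ≠ 3 — holds
x = 1000: LHS = -1000² = -1000000; -1000000 ≠ 3 — holds
Hence LHS − RHS is never 0, i.e. the two sides are never equal, so the relation holds for every integer in [-1000, 1000].

No counterexample exists.

Answer: Always true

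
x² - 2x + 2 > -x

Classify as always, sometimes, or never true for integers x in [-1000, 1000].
Over all integers in [-1000, 1000], LHS − RHS is smallest at x = 0, where it equals 2:
x = 0: LHS = 0² - 2·0 + 2 = 2, RHS = -0 = 0; 2 > 0 — holds
At the ends of the range:
x = -1000: LHS = (-1000)² - 2·(-1000) + 2 = 1002002, RHS = -(-1000) = 1000; 1002002 > 1000 — holds
x = 1000: LHS = 1000² - 2·1000 + 2 = 998002; 998002 > -1000 — holds
Hence LHS − RHS is never zero or negative, i.e. LHS > RHS throughout, so the relation holds for every integer in [-1000, 1000].

No counterexample exists.

Answer: Always true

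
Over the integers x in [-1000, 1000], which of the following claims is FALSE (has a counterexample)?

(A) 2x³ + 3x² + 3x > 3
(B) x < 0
(A) x = 0: LHS = 2·0³ + 3·0² + 3·0 = 0; 0 > 3 — FAILS
(B) x = 0: 0 < 0 — FAILS

Answer: Both A and B are false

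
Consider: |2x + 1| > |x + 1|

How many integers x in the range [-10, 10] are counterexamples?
Counterexamples in [-10, 10]: {0}.

Counting them gives 1 values.

Answer: 1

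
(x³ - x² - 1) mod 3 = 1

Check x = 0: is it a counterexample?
Substitute x = 0 into the relation:
x = 0: LHS = (0³ - 0² - 1) mod 3 = (-1) mod 3 = 2; 2 = 1 — FAILS

Since the claim fails at x = 0, this value is a counterexample.

Answer: Yes, x = 0 is a counterexample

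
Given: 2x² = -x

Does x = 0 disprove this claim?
Substitute x = 0 into the relation:
x = 0: LHS = 2·0² = 0, RHS = -0 = 0; 0 = 0 — holds

The claim holds here, so x = 0 is not a counterexample. (A counterexample exists elsewhere, e.g. x = 1.)

Answer: No, x = 0 is not a counterexample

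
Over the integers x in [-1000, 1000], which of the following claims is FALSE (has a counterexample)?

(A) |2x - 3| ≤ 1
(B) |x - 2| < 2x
(A) x = 0: LHS = |2·0 - 3| = |-3| = 3; 3 ≤ 1 — FAILS
(B) x = 0: LHS = |0 - 2| = |-2| = 2, RHS = 2·0 = 0; 2 < 0 — FAILS

Answer: Both A and B are false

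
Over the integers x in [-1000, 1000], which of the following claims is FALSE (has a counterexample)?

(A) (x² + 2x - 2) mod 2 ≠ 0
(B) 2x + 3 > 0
(A) x = 0: LHS = (0² + 2·0 - 2) mod 2 = (-2) mod 2 = 0; 0 ≠ 0 — FAILS
(B) x = -2: LHS = 2·(-2) + 3 = -1; -1 > 0 — FAILS

Answer: Both A and B are false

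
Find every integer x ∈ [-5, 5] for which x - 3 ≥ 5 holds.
Over all integers in [-5, 5], LHS − RHS is largest at x = 5, where it equals -3:
x = 5: LHS = 5 - 3 = 2; 2 ≥ 5 — FAILS
At the ends of the range:
x = -5: LHS = (-5) - 3 = -8; -8 ≥ 5 — FAILS
Hence LHS − RHS is never zero or positive, i.e. LHS < RHS throughout, so the claimed relation (≥) fails for every integer in [-5, 5].

Answer: None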